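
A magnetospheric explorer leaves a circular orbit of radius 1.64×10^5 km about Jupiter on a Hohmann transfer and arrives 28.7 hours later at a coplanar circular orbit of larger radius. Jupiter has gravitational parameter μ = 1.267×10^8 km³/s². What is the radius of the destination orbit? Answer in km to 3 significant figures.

r₂ = 8.67×10^5 km

Transfer time t = 28.7 hours = 1.0332×10^5 s, and t = π√(a_t³/μ).
So a_t = (μ t²/π²)^(1/3) = (1.267×10^8 × (1.0332×10^5)² / π²)^(1/3) = 5.1556×10^5 km.
Since a_t = (r₁ + r₂)/2, r₂ = 2a_t − r₁ = 2×5.1556×10^5 − 1.640×10^5 = 8.6712×10^5 km.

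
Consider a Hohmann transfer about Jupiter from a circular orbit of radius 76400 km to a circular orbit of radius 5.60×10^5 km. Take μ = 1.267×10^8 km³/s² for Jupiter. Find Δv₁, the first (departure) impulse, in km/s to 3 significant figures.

Δv₁ = 13.3 km/s

Transfer-ellipse semi-major axis a_t = (r₁ + r₂)/2 = (76400 + 5.600×10^5)/2 = 3.182×10^5 km.
Circular speed at r = 76400 km: v_c = √(μ/r) = 40.72 km/s.
Vis-viva on the transfer ellipse at r = 76400 km gives v_t = √[μ(2/r − 1/a_t)] = 54.02 km/s.
Δv₁ = |v_t − v_c| = |54.02 − 40.72| = 13.30 km/s.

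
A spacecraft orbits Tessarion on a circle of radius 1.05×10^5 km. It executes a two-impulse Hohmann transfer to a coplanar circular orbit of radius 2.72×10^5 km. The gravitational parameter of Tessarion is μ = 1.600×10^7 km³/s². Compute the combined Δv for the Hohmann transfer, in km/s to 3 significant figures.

Δv = 4.43 km/s

Semi-major axis of the transfer orbit: a_t = (1.050×10^5 + 2.720×10^5)/2 = 1.885×10^5 km.
At r₁ the circular-orbit speed is v₁ = √(μ/r₁) = 12.3443 km/s.
On the transfer ellipse at r₁, v² = μ(2/r − 1/a) gives v_p = √[μ(2/r₁ − 1/a_t)] = 14.8284 km/s.
First burn Δv₁ = |v_p − v₁| = 2.4841 km/s.
Circular speed at r₂: v₂ = √(μ/r₂) = 7.669650 km/s.
Transfer-orbit speed at r₂: v_a = √[μ(2/r₂ − 1/a_t)] = 5.724196 km/s.
Second burn Δv₂ = |v₂ − v_a| = 1.9455 km/s.
Total Δv = Δv₁ + Δv₂ = 4.430 km/s.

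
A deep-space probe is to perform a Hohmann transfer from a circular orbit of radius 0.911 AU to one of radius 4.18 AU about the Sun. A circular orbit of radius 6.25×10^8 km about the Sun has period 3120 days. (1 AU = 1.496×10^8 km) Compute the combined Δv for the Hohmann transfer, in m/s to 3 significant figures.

From Kepler's third law T² = 4π²r³/μ at r = 6.25×10^8 km, T = 3120 days = 3120 × 86400 s = 2.69568×10^8 s: μ = 4π²r³/T² = 1.32637×10^11 km³/s².
In km: r₁ = 0.911 × 1.496×10^8 = 1.362856×10^8 km; r₂ = 4.18 × 1.496×10^8 = 6.25328×10^8 km.
Semi-major axis of the transfer orbit: a_t = (1.362856×10^8 + 6.25328×10^8)/2 = 3.808068×10^8 km.
Circular speed at r₁: v₁ = √(μ/r₁) = √(1.32637×10^11/1.362856×10^8) = 31.20 km/s.
On the transfer ellipse at r₁, vis-viva equation gives v_p = √[μ(2/r₁ − 1/a_t)] = 39.98 km/s.
First burn Δv₁ = |v_p − v₁| = 8.780 km/s.
Circular speed at r₂: v₂ = √(μ/r₂) = 14.564 km/s.
Transfer-orbit speed at r₂: v_a = √[μ(2/r₂ − 1/a_t)] = 8.7126 km/s.
Second burn Δv₂ = |v₂ − v_a| = 5.851 km/s.
Δv = Δv₁ + Δv₂ = 8.780 + 5.851 = 14.63 km/s.

Δv = 14600 m/s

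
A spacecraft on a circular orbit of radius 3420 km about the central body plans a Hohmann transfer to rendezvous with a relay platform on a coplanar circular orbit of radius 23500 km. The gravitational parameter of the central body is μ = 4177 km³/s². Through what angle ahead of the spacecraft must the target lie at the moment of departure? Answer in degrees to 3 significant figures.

Transfer-ellipse semi-major axis a_t = (r₁ + r₂)/2 = (3420 + 23500)/2 = 13460 km.
The half-period of the transfer ellipse is t = π√(a_t³/μ) = 75910 s.
Target angular speed ω₂ = √(μ/r₂³) = 1.794×10^-5 rad/s.
Angle swept by the target during transfer: ω₂·t = 1.3618 rad = 78.03°.
Arrival is 180° from departure on the ellipse, so φ = 180° − 78.03° = 102°.

φ = 102°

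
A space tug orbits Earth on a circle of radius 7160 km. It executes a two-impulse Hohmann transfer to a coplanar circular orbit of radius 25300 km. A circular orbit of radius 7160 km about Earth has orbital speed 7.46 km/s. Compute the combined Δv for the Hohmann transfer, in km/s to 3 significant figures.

From the circular-orbit relation v² = μ/r at r = 7160 km: μ = v²r = (7.46)² × 7160 = 3.98465×10^5 km³/s².
Semi-major axis of the transfer orbit: a_t = (7160 + 25300)/2 = 16230 km.
Circular speed at r₁: v₁ = √(μ/r₁) = √(3.98465×10^5/7160) = 7.460 km/s.
Transfer-orbit speed at r₁ (v² = μ(2/r − 1/a)): v_p = √[μ(2/r₁ − 1/a_t)] = 9.314 km/s.
First burn Δv₁ = |v_p − v₁| = 1.854 km/s.
Circular speed at r₂: v₂ = √(μ/r₂) = 3.969 km/s.
Transfer-orbit speed at r₂: v_a = √[μ(2/r₂ − 1/a_t)] = 2.636 km/s.
Second burn Δv₂ = |v₂ − v_a| = 1.333 km/s.
Δv = Δv₁ + Δv₂ = 1.854 + 1.333 = 3.187 km/s.

Δv = 3.19 km/s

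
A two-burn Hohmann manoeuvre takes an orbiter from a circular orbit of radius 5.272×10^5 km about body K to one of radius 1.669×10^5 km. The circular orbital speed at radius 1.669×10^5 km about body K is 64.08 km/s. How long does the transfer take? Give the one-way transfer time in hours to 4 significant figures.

From the circular-orbit relation v² = μ/r at r = 1.669×10^5 km: μ = v²r = (64.08)² × 1.669×10^5 = 6.85333×10^8 km³/s².
Transfer-ellipse semi-major axis a_t = (r₁ + r₂)/2 = (5.272×10^5 + 1.669×10^5)/2 = 3.4705×10^5 km.
By Kepler's third law the transfer-orbit period is T = 2π√(a_t³/μ), so t = T/2 = 24535 s.
Converting: 24535 s ÷ 3600 s/hour = 6.815 hours.

t = 6.815 hours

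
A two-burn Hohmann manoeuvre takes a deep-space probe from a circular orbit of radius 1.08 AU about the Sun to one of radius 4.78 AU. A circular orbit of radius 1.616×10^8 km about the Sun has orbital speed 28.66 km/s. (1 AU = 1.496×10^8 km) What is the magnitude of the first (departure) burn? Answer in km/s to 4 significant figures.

From the circular-orbit relation v² = μ/r at r = 1.616×10^8 km: μ = v²r = (28.66)² × 1.616×10^8 = 1.32738×10^11 km³/s².
In km: r₁ = 1.08 × 1.496×10^8 = 1.61568×10^8 km; r₂ = 4.78 × 1.496×10^8 = 7.15088×10^8 km.
Transfer-ellipse semi-major axis a_t = (r₁ + r₂)/2 = (1.61568×10^8 + 7.15088×10^8)/2 = 4.38328×10^8 km.
Circular speed at r = 1.61568×10^8 km: v_c = √(μ/r) = 28.663 km/s.
Transfer-orbit speed at the same r (vis-viva, a = a_t): v_t = √[μ(2/r − 1/a_t)] = 36.610 km/s.
Δv₁ = |v_t − v_c| = |36.610 − 28.663| = 7.947 km/s.

Δv₁ = 7.947 km/s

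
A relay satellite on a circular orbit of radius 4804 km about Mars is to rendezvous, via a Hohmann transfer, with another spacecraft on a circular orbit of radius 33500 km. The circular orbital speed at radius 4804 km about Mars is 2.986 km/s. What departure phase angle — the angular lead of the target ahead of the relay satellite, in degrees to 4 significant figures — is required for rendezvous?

From the circular-orbit relation v² = μ/r at r = 4804 km: μ = v²r = (2.986)² × 4804 = 42833.4 km³/s².
Transfer-ellipse semi-major axis a_t = (r₁ + r₂)/2 = (4804 + 33500)/2 = 19152 km.
Transfer time t = π√(a_t³/μ) = 40230 s.
Target angular speed ω₂ = √(μ/r₂³) = 3.375×10^-5 rad/s.
Angle swept by the target during transfer: ω₂·t = 1.358 rad = 77.81°.
The relay satellite traverses 180° on the transfer ellipse, so the target must lead by 180° − 77.81° = 102.2°.

φ = 102.2°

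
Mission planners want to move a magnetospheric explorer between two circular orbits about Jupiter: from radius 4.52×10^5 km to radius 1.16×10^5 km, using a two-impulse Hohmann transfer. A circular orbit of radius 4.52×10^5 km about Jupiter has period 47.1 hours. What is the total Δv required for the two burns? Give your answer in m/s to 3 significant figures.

Δv = 14700 m/s

From Kepler's third law T² = 4π²r³/μ at r = 4.52×10^5 km, T = 47.1 hours = 47.1 × 3600 s = 1.6956×10^5 s: μ = 4π²r³/T² = 1.26803×10^8 km³/s².
The Hohmann ellipse has a_t = (r₁ + r₂)/2 = 2.840×10^5 km.
Circular speed at r₁: v₁ = √(μ/r₁) = √(1.26803×10^8/4.520×10^5) = 16.749 km/s.
On the transfer ellipse at r₁, v² = μ(2/r − 1/a) gives v_a = √[μ(2/r₁ − 1/a_t)] = 10.704 km/s.
First burn Δv₁ = |v_a − v₁| = 6.045 km/s.
At r₂, v₂ = √(μ/r₂) = 33.062 km/s.
Transfer-orbit speed at r₂: v_p = √[μ(2/r₂ − 1/a_t)] = 41.710 km/s.
Second burn Δv₂ = |v₂ − v_p| = 8.648 km/s.
Δv = Δv₁ + Δv₂ = 6.045 + 8.648 = 14.69 km/s.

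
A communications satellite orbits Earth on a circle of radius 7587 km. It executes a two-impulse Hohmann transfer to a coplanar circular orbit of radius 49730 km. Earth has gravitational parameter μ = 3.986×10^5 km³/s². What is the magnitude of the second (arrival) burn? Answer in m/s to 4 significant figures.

Δv₂ = 1374 m/s

The Hohmann ellipse has a_t = (r₁ + r₂)/2 = 28658.5 km.
Circular speed at r = 49730 km: v_c = √(μ/r) = 2.831 km/s.
Transfer-orbit speed at the same r (vis-viva, a = a_t): v_t = √[μ(2/r − 1/a_t)] = 1.457 km/s.
Δv₂ = |v_t − v_c| = |1.457 − 2.831| = 1.374 km/s.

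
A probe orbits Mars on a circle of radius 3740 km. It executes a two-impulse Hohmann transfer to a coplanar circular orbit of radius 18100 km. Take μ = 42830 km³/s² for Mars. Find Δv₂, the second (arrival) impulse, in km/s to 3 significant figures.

The Hohmann ellipse has a_t = (r₁ + r₂)/2 = 10920 km.
Circular speed at r = 18100 km: v_c = √(μ/r) = 1.53828 km/s.
Transfer-orbit speed at the same r (vis-viva, a = a_t): v_t = √[μ(2/r − 1/a_t)] = 0.900242 km/s.
Δv₂ = |v_t − v_c| = |0.900242 − 1.53828| = 0.6380 km/s.

Δv₂ = 0.638 km/s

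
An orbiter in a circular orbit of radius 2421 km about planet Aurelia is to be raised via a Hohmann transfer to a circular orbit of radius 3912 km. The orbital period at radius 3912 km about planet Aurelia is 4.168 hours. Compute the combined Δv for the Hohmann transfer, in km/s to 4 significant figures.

From Kepler's third law T² = 4π²r³/μ at r = 3912 km, T = 4.168 hours = 4.168 × 3600 s = 15004.8 s: μ = 4π²r³/T² = 10497.7 km³/s².
The Hohmann ellipse has a_t = (r₁ + r₂)/2 = 3166.5 km.
At r₁ the circular-orbit speed is v₁ = √(μ/r₁) = 2.082335 km/s.
Transfer-orbit speed at r₁ (vis-viva): v_p = √[μ(2/r₁ − 1/a_t)] = 2.314516 km/s.
First burn Δv₁ = |v_p − v₁| = 0.23218 km/s.
At r₂, v₂ = √(μ/r₂) = 1.63813 km/s.
Transfer-orbit speed at r₂: v_a = √[μ(2/r₂ − 1/a_t)] = 1.43237 km/s.
Second burn Δv₂ = |v₂ − v_a| = 0.20576 km/s.
Δv = Δv₁ + Δv₂ = 0.23218 + 0.20576 = 0.4379 km/s.

Δv = 0.4379 km/s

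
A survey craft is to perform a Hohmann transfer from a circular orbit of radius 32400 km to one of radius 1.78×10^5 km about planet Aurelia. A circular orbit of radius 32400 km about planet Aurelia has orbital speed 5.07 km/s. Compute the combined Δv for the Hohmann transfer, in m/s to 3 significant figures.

Δv = 2490 m/s

From the circular-orbit relation v² = μ/r at r = 32400 km: μ = v²r = (5.07)² × 32400 = 8.32839×10^5 km³/s².
The Hohmann ellipse has a_t = (r₁ + r₂)/2 = 1.052×10^5 km.
Circular speed at r₁: v₁ = √(μ/r₁) = √(8.32839×10^5/32400) = 5.070 km/s.
On the transfer ellipse at r₁, vis-viva gives v_p = √[μ(2/r₁ − 1/a_t)] = 6.595 km/s.
First burn Δv₁ = |v_p − v₁| = 1.525 km/s.
At r₂, v₂ = √(μ/r₂) = 2.16307 km/s.
Transfer-orbit speed at r₂: v_a = √[μ(2/r₂ − 1/a_t)] = 1.20043 km/s.
Second burn Δv₂ = |v₂ − v_a| = 0.9626 km/s.
Total Δv = Δv₁ + Δv₂ = 2.488 km/s.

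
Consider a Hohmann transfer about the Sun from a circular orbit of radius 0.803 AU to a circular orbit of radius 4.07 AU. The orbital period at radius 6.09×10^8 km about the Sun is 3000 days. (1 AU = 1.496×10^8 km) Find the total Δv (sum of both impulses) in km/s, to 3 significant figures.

From Kepler's third law T² = 4π²r³/μ at r = 6.09×10^8 km, T = 3000 days = 3000 × 86400 s = 2.592×10^8 s: μ = 4π²r³/T² = 1.32722×10^11 km³/s².
In km: r₁ = 0.803 × 1.496×10^8 = 1.201288×10^8 km; r₂ = 4.07 × 1.496×10^8 = 6.08872×10^8 km.
Transfer-ellipse semi-major axis a_t = (r₁ + r₂)/2 = (1.201288×10^8 + 6.08872×10^8)/2 = 3.645004×10^8 km.
Circular speed at r₁: v₁ = √(μ/r₁) = √(1.32722×10^11/1.201288×10^8) = 33.239 km/s.
Transfer-orbit speed at r₁ (v² = μ(2/r − 1/a)): v_p = √[μ(2/r₁ − 1/a_t)] = 42.960 km/s.
First burn Δv₁ = |v_p − v₁| = 9.721 km/s.
Circular speed at r₂: v₂ = √(μ/r₂) = 14.764 km/s.
Transfer-orbit speed at r₂: v_a = √[μ(2/r₂ − 1/a_t)] = 8.4758 km/s.
Second burn Δv₂ = |v₂ − v_a| = 6.288 km/s.
Δv = Δv₁ + Δv₂ = 9.721 + 6.288 = 16.01 km/s.

Δv = 16.0 km/s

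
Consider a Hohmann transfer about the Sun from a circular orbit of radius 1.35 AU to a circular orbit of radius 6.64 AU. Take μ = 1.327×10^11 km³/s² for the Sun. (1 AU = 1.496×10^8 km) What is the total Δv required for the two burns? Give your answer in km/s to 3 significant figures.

Δv = 12.3 km/s

In km: r₁ = 1.35 × 1.496×10^8 = 2.0196×10^8 km; r₂ = 6.64 × 1.496×10^8 = 9.93344×10^8 km.
The Hohmann ellipse has a_t = (r₁ + r₂)/2 = 5.97652×10^8 km.
Circular speed at r₁: v₁ = √(μ/r₁) = √(1.327×10^11/2.0196×10^8) = 25.633 km/s.
Transfer-orbit speed at r₁ (v² = μ(2/r − 1/a)): v_p = √[μ(2/r₁ − 1/a_t)] = 33.047 km/s.
First burn Δv₁ = |v_p − v₁| = 7.414 km/s.
Circular speed at r₂: v₂ = √(μ/r₂) = 11.558 km/s.
Transfer-orbit speed at r₂: v_a = √[μ(2/r₂ − 1/a_t)] = 6.7188 km/s.
Second burn Δv₂ = |v₂ − v_a| = 4.839 km/s.
Total Δv = Δv₁ + Δv₂ = 12.25 km/s.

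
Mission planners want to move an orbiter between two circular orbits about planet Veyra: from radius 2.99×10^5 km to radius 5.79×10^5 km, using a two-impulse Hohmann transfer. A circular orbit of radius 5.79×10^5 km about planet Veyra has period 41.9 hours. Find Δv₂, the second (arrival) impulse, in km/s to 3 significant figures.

Δv₂ = 4.21 km/s

From Kepler's third law T² = 4π²r³/μ at r = 5.79×10^5 km, T = 41.9 hours = 41.9 × 3600 s = 1.5084×10^5 s: μ = 4π²r³/T² = 3.36792×10^8 km³/s².
Semi-major axis of the transfer orbit: a_t = (2.990×10^5 + 5.790×10^5)/2 = 4.390×10^5 km.
Circular speed at r = 5.790×10^5 km: v_c = √(μ/r) = 24.118 km/s.
Transfer-orbit speed at the same r (vis-viva, a = a_t): v_t = √[μ(2/r − 1/a_t)] = 19.904 km/s.
Δv₂ = |v_t − v_c| = |19.904 − 24.118| = 4.214 km/s.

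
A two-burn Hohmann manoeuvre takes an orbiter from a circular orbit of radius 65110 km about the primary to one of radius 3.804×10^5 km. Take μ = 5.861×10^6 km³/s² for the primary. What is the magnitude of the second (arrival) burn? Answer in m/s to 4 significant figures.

Δv₂ = 1803 m/s

Semi-major axis of the transfer orbit: a_t = (65110 + 3.804×10^5)/2 = 2.22755×10^5 km.
Circular speed at r = 3.804×10^5 km: v_c = √(μ/r) = 3.925 km/s.
Transfer-orbit speed at the same r (vis-viva, a = a_t): v_t = √[μ(2/r − 1/a_t)] = 2.122 km/s.
Δv₂ = |v_t − v_c| = |2.122 − 3.925| = 1.803 km/s.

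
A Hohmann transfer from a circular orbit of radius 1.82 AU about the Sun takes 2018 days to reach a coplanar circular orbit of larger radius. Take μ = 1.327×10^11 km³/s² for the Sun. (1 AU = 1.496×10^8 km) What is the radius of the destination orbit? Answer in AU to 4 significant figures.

r₂ = 8.102 AU

In km: r₁ = 1.82 × 1.496×10^8 = 2.72272×10^8 km.
Transfer time t = 2018 days = 1.743552×10^8 s, and t = π√(a_t³/μ).
So a_t = (μ t²/π²)^(1/3) = (1.327×10^11 × (1.743552×10^8)² / π²)^(1/3) = 7.4213×10^8 km.
Since a_t = (r₁ + r₂)/2, r₂ = 2a_t − r₁ = 2×7.4213×10^8 − 2.72272×10^8 = 1.211988×10^9 km.
In AU: r₂ = 1.211988×10^9 / 1.496×10^8 = 8.102 AU.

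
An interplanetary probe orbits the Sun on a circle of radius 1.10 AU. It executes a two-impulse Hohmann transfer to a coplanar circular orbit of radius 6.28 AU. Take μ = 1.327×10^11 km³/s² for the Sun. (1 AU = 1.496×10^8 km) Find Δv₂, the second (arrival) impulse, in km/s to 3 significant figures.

Δv₂ = 5.40 km/s

In km: r₁ = 1.10 × 1.496×10^8 = 1.6456×10^8 km; r₂ = 6.28 × 1.496×10^8 = 9.39488×10^8 km.
Semi-major axis of the transfer orbit: a_t = (1.6456×10^8 + 9.39488×10^8)/2 = 5.52024×10^8 km.
On the circular orbit at r = 9.39488×10^8 km, v_c = √(μ/r) = 11.885 km/s.
Transfer-orbit speed at the same r (vis-viva, a = a_t): v_t = √[μ(2/r − 1/a_t)] = 6.4889 km/s.
Δv₂ = |v_t − v_c| = |6.4889 − 11.885| = 5.396 km/s.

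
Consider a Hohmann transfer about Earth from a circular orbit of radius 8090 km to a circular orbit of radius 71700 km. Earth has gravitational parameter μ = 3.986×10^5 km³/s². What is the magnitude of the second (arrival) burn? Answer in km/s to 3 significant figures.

The Hohmann ellipse has a_t = (r₁ + r₂)/2 = 39895 km.
Circular speed at r = 71700 km: v_c = √(μ/r) = 2.358 km/s.
Vis-viva on the transfer ellipse at r = 71700 km gives v_t = √[μ(2/r − 1/a_t)] = 1.062 km/s.
Δv₂ = |v_t − v_c| = |1.062 − 2.358| = 1.296 km/s.

Δv₂ = 1.30 km/s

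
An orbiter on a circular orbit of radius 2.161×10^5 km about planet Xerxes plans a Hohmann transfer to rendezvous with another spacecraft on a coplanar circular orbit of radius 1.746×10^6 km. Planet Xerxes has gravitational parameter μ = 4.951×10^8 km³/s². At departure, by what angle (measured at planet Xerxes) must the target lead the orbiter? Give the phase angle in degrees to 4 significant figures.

φ = 104.2°

Semi-major axis of the transfer orbit: a_t = (2.161×10^5 + 1.746×10^6)/2 = 9.8105×10^5 km.
The half-period of the transfer ellipse is t = π√(a_t³/μ) = 1.3720×10^5 s.
The target's mean motion on its circular orbit is ω₂ = √(μ/r₂³) = 9.6445×10^-6 rad/s.
Angle swept by the target during transfer: ω₂·t = 1.3232 rad = 75.81°.
The orbiter traverses 180° on the transfer ellipse, so the target must lead by 180° − 75.81° = 104.2°.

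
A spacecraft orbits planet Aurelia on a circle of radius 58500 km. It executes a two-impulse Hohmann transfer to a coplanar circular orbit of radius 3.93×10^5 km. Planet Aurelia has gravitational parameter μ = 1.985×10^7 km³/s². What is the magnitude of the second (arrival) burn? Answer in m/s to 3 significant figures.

Δv₂ = 3490 m/s

Semi-major axis of the transfer orbit: a_t = (58500 + 3.930×10^5)/2 = 2.2575×10^5 km.
Circular speed at r = 3.930×10^5 km: v_c = √(μ/r) = 7.107 km/s.
Vis-viva on the transfer ellipse at r = 3.930×10^5 km gives v_t = √[μ(2/r − 1/a_t)] = 3.618 km/s.
Δv₂ = |v_t − v_c| = |3.618 − 7.107| = 3.489 km/s.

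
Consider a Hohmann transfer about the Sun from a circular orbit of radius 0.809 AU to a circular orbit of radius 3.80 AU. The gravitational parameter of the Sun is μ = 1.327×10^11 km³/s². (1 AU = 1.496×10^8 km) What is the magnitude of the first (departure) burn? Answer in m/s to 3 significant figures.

Δv₁ = 9410 m/s

In km: r₁ = 0.809 × 1.496×10^8 = 1.210264×10^8 km; r₂ = 3.80 × 1.496×10^8 = 5.6848×10^8 km.
The Hohmann ellipse has a_t = (r₁ + r₂)/2 = 3.447532×10^8 km.
On the circular orbit at r = 1.210264×10^8 km, v_c = √(μ/r) = 33.113 km/s.
Transfer-orbit speed at the same r (vis-viva, a = a_t): v_t = √[μ(2/r − 1/a_t)] = 42.521 km/s.
Δv₁ = |v_t − v_c| = |42.521 − 33.113| = 9.408 km/s.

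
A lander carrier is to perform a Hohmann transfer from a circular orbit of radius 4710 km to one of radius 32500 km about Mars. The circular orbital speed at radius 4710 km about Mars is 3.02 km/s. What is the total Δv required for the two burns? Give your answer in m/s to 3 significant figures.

Δv = 1540 m/s

From the circular-orbit relation v² = μ/r at r = 4710 km: μ = v²r = (3.02)² × 4710 = 42957.1 km³/s².
The Hohmann ellipse has a_t = (r₁ + r₂)/2 = 18605 km.
At r₁ the circular-orbit speed is v₁ = √(μ/r₁) = 3.0200 km/s.
Transfer-orbit speed at r₁ (vis-viva equation): v_p = √[μ(2/r₁ − 1/a_t)] = 3.9915 km/s.
First burn Δv₁ = |v_p − v₁| = 0.9715 km/s.
Circular speed at r₂: v₂ = √(μ/r₂) = 1.1497 km/s.
Transfer-orbit speed at r₂: v_a = √[μ(2/r₂ − 1/a_t)] = 0.57846 km/s.
Second burn Δv₂ = |v₂ − v_a| = 0.5712 km/s.
Δv = Δv₁ + Δv₂ = 0.9715 + 0.5712 = 1.543 km/s.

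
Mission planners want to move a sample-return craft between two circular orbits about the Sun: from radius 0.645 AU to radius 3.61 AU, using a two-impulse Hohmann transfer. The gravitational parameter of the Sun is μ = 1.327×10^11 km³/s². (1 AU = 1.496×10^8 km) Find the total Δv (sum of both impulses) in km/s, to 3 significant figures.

In km: r₁ = 0.645 × 1.496×10^8 = 9.6492×10^7 km; r₂ = 3.61 × 1.496×10^8 = 5.40056×10^8 km.
Semi-major axis of the transfer orbit: a_t = (9.6492×10^7 + 5.40056×10^8)/2 = 3.18274×10^8 km.
Circular speed at r₁: v₁ = √(μ/r₁) = √(1.327×10^11/9.6492×10^7) = 37.084 km/s.
On the transfer ellipse at r₁, vis-viva gives v_p = √[μ(2/r₁ − 1/a_t)] = 48.307 km/s.
First burn Δv₁ = |v_p − v₁| = 11.223 km/s.
Circular speed at r₂: v₂ = √(μ/r₂) = 15.6753 km/s.
Transfer-orbit speed at r₂: v_a = √[μ(2/r₂ − 1/a_t)] = 8.63100 km/s.
Second burn Δv₂ = |v₂ − v_a| = 7.0443 km/s.
Total Δv = Δv₁ + Δv₂ = 18.27 km/s.

Δv = 18.3 km/s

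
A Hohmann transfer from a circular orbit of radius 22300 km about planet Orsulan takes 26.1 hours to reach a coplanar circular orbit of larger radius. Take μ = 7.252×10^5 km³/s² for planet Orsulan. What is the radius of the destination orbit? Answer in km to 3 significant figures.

r₂ = 1.51×10^5 km

Transfer time t = 26.1 hours = 93960 s, and t = π√(a_t³/μ).
So a_t = (μ t²/π²)^(1/3) = (7.252×10^5 × (93960)² / π²)^(1/3) = 86566 km.
Since a_t = (r₁ + r₂)/2, r₂ = 2a_t − r₁ = 2×86566 − 22300 = 1.50832×10^5 km.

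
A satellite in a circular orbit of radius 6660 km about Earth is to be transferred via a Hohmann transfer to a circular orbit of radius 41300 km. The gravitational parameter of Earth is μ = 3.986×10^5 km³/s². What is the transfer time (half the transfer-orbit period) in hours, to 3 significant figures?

Semi-major axis of the transfer orbit: a_t = (6660 + 41300)/2 = 23980 km.
Transfer time t = π√(a_t³/μ) = π√((23980)³ / 3.986×10^5) = 18480 s.
Converting: 18480 s ÷ 3600 s/hour = 5.13 hours.

t = 5.13 hours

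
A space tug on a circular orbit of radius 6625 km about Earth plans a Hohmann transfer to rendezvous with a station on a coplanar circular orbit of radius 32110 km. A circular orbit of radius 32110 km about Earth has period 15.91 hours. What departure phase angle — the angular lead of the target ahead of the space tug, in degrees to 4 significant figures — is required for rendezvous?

From Kepler's third law T² = 4π²r³/μ at r = 32110 km, T = 15.91 hours = 15.91 × 3600 s = 57276 s: μ = 4π²r³/T² = 3.98415×10^5 km³/s².
Semi-major axis of the transfer orbit: a_t = (6625 + 32110)/2 = 19367.5 km.
The half-period of the transfer ellipse is t = π√(a_t³/μ) = 13415 s.
The target's mean motion on its circular orbit is ω₂ = √(μ/r₂³) = 1.0970×10^-4 rad/s.
Angle swept by the target during transfer: ω₂·t = 1.4716 rad = 84.32°.
Arrival is 180° from departure on the ellipse, so φ = 180° − 84.32° = 95.68°.

φ = 95.68°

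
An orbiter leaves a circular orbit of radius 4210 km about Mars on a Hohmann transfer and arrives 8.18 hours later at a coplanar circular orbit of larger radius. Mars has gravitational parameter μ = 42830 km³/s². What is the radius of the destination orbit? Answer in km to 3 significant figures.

r₂ = 26900 km

Transfer time t = 8.18 hours = 29448 s, and t = π√(a_t³/μ).
So a_t = (μ t²/π²)^(1/3) = (42830 × (29448)² / π²)^(1/3) = 15554 km.
Since a_t = (r₁ + r₂)/2, r₂ = 2a_t − r₁ = 2×15554 − 4210 = 26898 km.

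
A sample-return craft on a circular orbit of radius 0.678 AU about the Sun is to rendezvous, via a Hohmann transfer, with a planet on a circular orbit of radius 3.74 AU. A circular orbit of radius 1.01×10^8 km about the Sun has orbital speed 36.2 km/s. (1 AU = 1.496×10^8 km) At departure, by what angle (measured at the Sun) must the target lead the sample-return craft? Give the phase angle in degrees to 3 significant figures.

From the circular-orbit relation v² = μ/r at r = 1.01×10^8 km: μ = v²r = (36.2)² × 1.01×10^8 = 1.32354×10^11 km³/s².
In km: r₁ = 0.678 × 1.496×10^8 = 1.014288×10^8 km; r₂ = 3.74 × 1.496×10^8 = 5.59504×10^8 km.
Transfer-ellipse semi-major axis a_t = (r₁ + r₂)/2 = (1.014288×10^8 + 5.59504×10^8)/2 = 3.304664×10^8 km.
The half-period of the transfer ellipse is t = π√(a_t³/μ) = 5.18766×10^7 s.
The target's mean motion on its circular orbit is ω₂ = √(μ/r₂³) = 2.74893×10^-8 rad/s.
Angle swept by the target during transfer: ω₂·t = 1.4261 rad = 81.71°.
The sample-return craft traverses 180° on the transfer ellipse, so the target must lead by 180° − 81.71° = 98.3°.

φ = 98.3°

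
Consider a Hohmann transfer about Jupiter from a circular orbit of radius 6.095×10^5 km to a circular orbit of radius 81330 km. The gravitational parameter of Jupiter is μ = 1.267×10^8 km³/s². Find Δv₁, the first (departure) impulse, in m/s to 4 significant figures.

Δv₁ = 7422 m/s

Semi-major axis of the transfer orbit: a_t = (6.095×10^5 + 81330)/2 = 3.45415×10^5 km.
On the circular orbit at r = 6.095×10^5 km, v_c = √(μ/r) = 14.418 km/s.
Transfer-orbit speed at the same r (vis-viva, a = a_t): v_t = √[μ(2/r − 1/a_t)] = 6.9961 km/s.
Δv₁ = |v_t − v_c| = |6.9961 − 14.418| = 7.422 km/s.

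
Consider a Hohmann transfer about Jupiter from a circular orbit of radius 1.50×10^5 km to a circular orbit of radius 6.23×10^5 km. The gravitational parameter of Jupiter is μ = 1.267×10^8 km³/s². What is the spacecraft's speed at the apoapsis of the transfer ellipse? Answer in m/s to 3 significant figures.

Semi-major axis of the transfer orbit: a_t = (1.500×10^5 + 6.230×10^5)/2 = 3.865×10^5 km.
The apoapsis of the transfer ellipse is at r = 6.230×10^5 km.
From the vis-viva equation, v = √[μ(2/r − 1/a_t)] = 8.884 km/s.

v = 8880 m/s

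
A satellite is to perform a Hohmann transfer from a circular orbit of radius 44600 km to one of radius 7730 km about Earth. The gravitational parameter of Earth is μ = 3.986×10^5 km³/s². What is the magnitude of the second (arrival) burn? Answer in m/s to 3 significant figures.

Transfer-ellipse semi-major axis a_t = (r₁ + r₂)/2 = (44600 + 7730)/2 = 26165 km.
Circular speed at r = 7730 km: v_c = √(μ/r) = 7.181 km/s.
Vis-viva on the transfer ellipse at r = 7730 km gives v_t = √[μ(2/r − 1/a_t)] = 9.375 km/s.
Δv₂ = |v_t − v_c| = |9.375 − 7.181| = 2.194 km/s.

Δv₂ = 2190 m/s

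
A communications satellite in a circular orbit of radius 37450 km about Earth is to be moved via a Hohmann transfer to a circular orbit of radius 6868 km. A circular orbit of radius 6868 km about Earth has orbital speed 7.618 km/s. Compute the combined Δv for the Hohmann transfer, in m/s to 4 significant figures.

Δv = 3732 m/s

From the circular-orbit relation v² = μ/r at r = 6868 km: μ = v²r = (7.618)² × 6868 = 3.98577×10^5 km³/s².
Semi-major axis of the transfer orbit: a_t = (37450 + 6868)/2 = 22159 km.
Circular speed at r₁: v₁ = √(μ/r₁) = √(3.98577×10^5/37450) = 3.262 km/s.
Transfer-orbit speed at r₁ (v² = μ(2/r − 1/a)): v_a = √[μ(2/r₁ − 1/a_t)] = 1.816 km/s.
First burn Δv₁ = |v_a − v₁| = 1.446 km/s.
Circular speed at r₂: v₂ = √(μ/r₂) = 7.618 km/s.
Transfer-orbit speed at r₂: v_p = √[μ(2/r₂ − 1/a_t)] = 9.904 km/s.
Second burn Δv₂ = |v₂ − v_p| = 2.286 km/s.
Δv = Δv₁ + Δv₂ = 1.446 + 2.286 = 3.732 km/s.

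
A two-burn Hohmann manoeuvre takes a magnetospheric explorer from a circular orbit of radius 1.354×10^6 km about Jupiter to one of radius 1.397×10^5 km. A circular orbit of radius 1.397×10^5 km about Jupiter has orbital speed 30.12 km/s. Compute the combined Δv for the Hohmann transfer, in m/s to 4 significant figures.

Δv = 15930 m/s

From the circular-orbit relation v² = μ/r at r = 1.397×10^5 km: μ = v²r = (30.12)² × 1.397×10^5 = 1.26738×10^8 km³/s².
Transfer-ellipse semi-major axis a_t = (r₁ + r₂)/2 = (1.354×10^6 + 1.397×10^5)/2 = 7.4685×10^5 km.
At r₁ the circular-orbit speed is v₁ = √(μ/r₁) = 9.675 km/s.
On the transfer ellipse at r₁, v² = μ(2/r − 1/a) gives v_a = √[μ(2/r₁ − 1/a_t)] = 4.184 km/s.
First burn Δv₁ = |v_a − v₁| = 5.491 km/s.
Circular speed at r₂: v₂ = √(μ/r₂) = 30.12 km/s.
Transfer-orbit speed at r₂: v_p = √[μ(2/r₂ − 1/a_t)] = 40.56 km/s.
Second burn Δv₂ = |v₂ − v_p| = 10.44 km/s.
Δv = Δv₁ + Δv₂ = 5.491 + 10.44 = 15.93 km/s.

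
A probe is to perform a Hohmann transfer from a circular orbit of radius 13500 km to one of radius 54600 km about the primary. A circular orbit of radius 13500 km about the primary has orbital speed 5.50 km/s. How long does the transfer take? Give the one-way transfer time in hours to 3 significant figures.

t = 8.58 hours

From the circular-orbit relation v² = μ/r at r = 13500 km: μ = v²r = (5.50)² × 13500 = 4.08375×10^5 km³/s².
Transfer-ellipse semi-major axis a_t = (r₁ + r₂)/2 = (13500 + 54600)/2 = 34050 km.
By Kepler's third law the transfer-orbit period is T = 2π√(a_t³/μ), so t = T/2 = 30890 s.
Converting: 30890 s ÷ 3600 s/hour = 8.58 hours.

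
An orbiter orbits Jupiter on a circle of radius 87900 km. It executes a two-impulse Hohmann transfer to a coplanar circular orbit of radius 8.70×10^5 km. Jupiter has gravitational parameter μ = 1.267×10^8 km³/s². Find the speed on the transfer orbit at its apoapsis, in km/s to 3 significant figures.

v = 5.17 km/s

Transfer-ellipse semi-major axis a_t = (r₁ + r₂)/2 = (87900 + 8.700×10^5)/2 = 4.7895×10^5 km.
The apoapsis of the transfer ellipse is at r = 8.700×10^5 km.
From the vis-viva equation, v = √[μ(2/r − 1/a_t)] = 5.170 km/s.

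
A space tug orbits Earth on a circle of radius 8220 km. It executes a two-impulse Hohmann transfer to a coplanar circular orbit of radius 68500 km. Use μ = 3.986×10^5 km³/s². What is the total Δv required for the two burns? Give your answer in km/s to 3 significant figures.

Δv = 3.64 km/s

Transfer-ellipse semi-major axis a_t = (r₁ + r₂)/2 = (8220 + 68500)/2 = 38360 km.
Circular speed at r₁: v₁ = √(μ/r₁) = √(3.986×10^5/8220) = 6.963583 km/s.
On the transfer ellipse at r₁, v² = μ(2/r − 1/a) gives v_p = √[μ(2/r₁ − 1/a_t)] = 9.305479 km/s.
First burn Δv₁ = |v_p − v₁| = 2.341896 km/s.
At r₂, v₂ = √(μ/r₂) = 2.4122558 km/s.
Transfer-orbit speed at r₂: v_a = √[μ(2/r₂ − 1/a_t)] = 1.1166575 km/s.
Second burn Δv₂ = |v₂ − v_a| = 1.295598 km/s.
Total Δv = Δv₁ + Δv₂ = 3.637 km/s.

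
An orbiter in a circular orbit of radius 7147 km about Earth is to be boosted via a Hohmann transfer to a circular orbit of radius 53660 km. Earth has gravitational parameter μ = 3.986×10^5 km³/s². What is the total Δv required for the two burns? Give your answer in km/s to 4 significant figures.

Δv = 3.857 km/s

Semi-major axis of the transfer orbit: a_t = (7147 + 53660)/2 = 30403.5 km.
At r₁ the circular-orbit speed is v₁ = √(μ/r₁) = 7.468 km/s.
On the transfer ellipse at r₁, vis-viva equation gives v_p = √[μ(2/r₁ − 1/a_t)] = 9.921 km/s.
First burn Δv₁ = |v_p − v₁| = 2.453 km/s.
At r₂, v₂ = √(μ/r₂) = 2.725 km/s.
Transfer-orbit speed at r₂: v_a = √[μ(2/r₂ − 1/a_t)] = 1.321 km/s.
Second burn Δv₂ = |v₂ − v_a| = 1.404 km/s.
Total Δv = Δv₁ + Δv₂ = 3.857 km/s.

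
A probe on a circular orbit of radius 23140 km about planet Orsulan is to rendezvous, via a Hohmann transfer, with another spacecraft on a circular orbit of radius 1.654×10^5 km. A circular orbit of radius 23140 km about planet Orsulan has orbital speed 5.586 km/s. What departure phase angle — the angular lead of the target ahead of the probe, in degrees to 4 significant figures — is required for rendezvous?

From the circular-orbit relation v² = μ/r at r = 23140 km: μ = v²r = (5.586)² × 23140 = 7.22047×10^5 km³/s².
Semi-major axis of the transfer orbit: a_t = (23140 + 1.654×10^5)/2 = 94270 km.
Transfer time t = π√(a_t³/μ) = 1.07011×10^5 s.
Target angular speed ω₂ = √(μ/r₂³) = 1.26322×10^-5 rad/s.
Angle swept by the target during transfer: ω₂·t = 1.35178 rad = 77.451°.
The probe traverses 180° on the transfer ellipse, so the target must lead by 180° − 77.451° = 102.5°.

φ = 102.5°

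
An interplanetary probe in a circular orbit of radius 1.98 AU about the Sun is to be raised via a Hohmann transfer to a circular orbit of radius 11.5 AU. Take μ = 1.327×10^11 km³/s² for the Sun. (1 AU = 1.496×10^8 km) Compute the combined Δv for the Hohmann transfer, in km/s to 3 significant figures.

Δv = 10.5 km/s

In km: r₁ = 1.98 × 1.496×10^8 = 2.96208×10^8 km; r₂ = 11.5 × 1.496×10^8 = 1.7204×10^9 km.
Semi-major axis of the transfer orbit: a_t = (2.96208×10^8 + 1.7204×10^9)/2 = 1.008304×10^9 km.
Circular speed at r₁: v₁ = √(μ/r₁) = √(1.327×10^11/2.96208×10^8) = 21.166 km/s.
On the transfer ellipse at r₁, vis-viva equation gives v_p = √[μ(2/r₁ − 1/a_t)] = 27.648 km/s.
First burn Δv₁ = |v_p − v₁| = 6.482 km/s.
At r₂, v₂ = √(μ/r₂) = 8.7826 km/s.
Transfer-orbit speed at r₂: v_a = √[μ(2/r₂ − 1/a_t)] = 4.7602 km/s.
Second burn Δv₂ = |v₂ − v_a| = 4.022 km/s.
Δv = Δv₁ + Δv₂ = 6.482 + 4.022 = 10.50 km/s.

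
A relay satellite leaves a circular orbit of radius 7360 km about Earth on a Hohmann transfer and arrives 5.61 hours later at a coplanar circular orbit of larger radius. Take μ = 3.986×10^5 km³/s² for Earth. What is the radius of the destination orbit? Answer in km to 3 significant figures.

Transfer time t = 5.61 hours = 20196 s, and t = π√(a_t³/μ).
So a_t = (μ t²/π²)^(1/3) = (3.986×10^5 × (20196)² / π²)^(1/3) = 25444 km.
Since a_t = (r₁ + r₂)/2, r₂ = 2a_t − r₁ = 2×25444 − 7360 = 43528 km.

r₂ = 43500 km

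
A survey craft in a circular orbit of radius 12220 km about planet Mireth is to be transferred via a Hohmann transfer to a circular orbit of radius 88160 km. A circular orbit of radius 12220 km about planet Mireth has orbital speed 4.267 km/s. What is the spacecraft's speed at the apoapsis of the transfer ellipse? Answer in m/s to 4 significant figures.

v = 783.9 m/s

From the circular-orbit relation v² = μ/r at r = 12220 km: μ = v²r = (4.267)² × 12220 = 2.22493×10^5 km³/s².
Transfer-ellipse semi-major axis a_t = (r₁ + r₂)/2 = (12220 + 88160)/2 = 50190 km.
At apoapsis, r = 88160 km.
Applying v² = μ(2/r − 1/a_t): v = 0.7839 km/s.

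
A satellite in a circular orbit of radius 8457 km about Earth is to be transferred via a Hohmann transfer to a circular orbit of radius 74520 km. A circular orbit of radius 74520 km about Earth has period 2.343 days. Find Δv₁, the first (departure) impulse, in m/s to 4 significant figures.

From Kepler's third law T² = 4π²r³/μ at r = 74520 km, T = 2.343 days = 2.343 × 86400 s = 2.024352×10^5 s: μ = 4π²r³/T² = 3.98663×10^5 km³/s².
The Hohmann ellipse has a_t = (r₁ + r₂)/2 = 41488.5 km.
On the circular orbit at r = 8457 km, v_c = √(μ/r) = 6.866 km/s.
Vis-viva on the transfer ellipse at r = 8457 km gives v_t = √[μ(2/r − 1/a_t)] = 9.202 km/s.
Δv₁ = |v_t − v_c| = |9.202 − 6.866| = 2.336 km/s.

Δv₁ = 2336 m/s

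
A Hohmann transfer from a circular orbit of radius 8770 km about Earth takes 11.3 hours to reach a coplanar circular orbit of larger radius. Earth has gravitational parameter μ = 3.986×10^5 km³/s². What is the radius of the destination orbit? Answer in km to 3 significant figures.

r₂ = 72400 km

Transfer time t = 11.3 hours = 40680 s, and t = π√(a_t³/μ).
So a_t = (μ t²/π²)^(1/3) = (3.986×10^5 × (40680)² / π²)^(1/3) = 40582 km.
Since a_t = (r₁ + r₂)/2, r₂ = 2a_t − r₁ = 2×40582 − 8770 = 72394 km.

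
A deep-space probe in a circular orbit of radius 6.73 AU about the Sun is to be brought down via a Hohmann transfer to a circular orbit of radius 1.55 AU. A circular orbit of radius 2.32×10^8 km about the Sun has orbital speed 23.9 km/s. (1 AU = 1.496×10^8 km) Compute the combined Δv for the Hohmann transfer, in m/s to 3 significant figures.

Δv = 11000 m/s

From the circular-orbit relation v² = μ/r at r = 2.32×10^8 km: μ = v²r = (23.9)² × 2.32×10^8 = 1.32521×10^11 km³/s².
In km: r₁ = 6.73 × 1.496×10^8 = 1.006808×10^9 km; r₂ = 1.55 × 1.496×10^8 = 2.3188×10^8 km.
Transfer-ellipse semi-major axis a_t = (r₁ + r₂)/2 = (1.006808×10^9 + 2.3188×10^8)/2 = 6.19344×10^8 km.
Circular speed at r₁: v₁ = √(μ/r₁) = √(1.32521×10^11/1.006808×10^9) = 11.473 km/s.
Transfer-orbit speed at r₁ (vis-viva equation): v_a = √[μ(2/r₁ − 1/a_t)] = 7.0200 km/s.
First burn Δv₁ = |v_a − v₁| = 4.453 km/s.
At r₂, v₂ = √(μ/r₂) = 23.906 km/s.
Transfer-orbit speed at r₂: v_p = √[μ(2/r₂ − 1/a_t)] = 30.480 km/s.
Second burn Δv₂ = |v₂ − v_p| = 6.574 km/s.
Total Δv = Δv₁ + Δv₂ = 11.03 km/s.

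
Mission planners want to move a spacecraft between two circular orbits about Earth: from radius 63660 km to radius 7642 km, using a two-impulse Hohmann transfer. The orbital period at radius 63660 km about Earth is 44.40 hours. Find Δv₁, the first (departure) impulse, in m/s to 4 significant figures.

Δv₁ = 1344 m/s

From Kepler's third law T² = 4π²r³/μ at r = 63660 km, T = 44.40 hours = 44.40 × 3600 s = 1.5984×10^5 s: μ = 4π²r³/T² = 3.98647×10^5 km³/s².
Transfer-ellipse semi-major axis a_t = (r₁ + r₂)/2 = (63660 + 7642)/2 = 35651 km.
Circular speed at r = 63660 km: v_c = √(μ/r) = 2.5024 km/s.
Vis-viva on the transfer ellipse at r = 63660 km gives v_t = √[μ(2/r − 1/a_t)] = 1.1586 km/s.
Δv₁ = |v_t − v_c| = |1.1586 − 2.5024| = 1.344 km/s.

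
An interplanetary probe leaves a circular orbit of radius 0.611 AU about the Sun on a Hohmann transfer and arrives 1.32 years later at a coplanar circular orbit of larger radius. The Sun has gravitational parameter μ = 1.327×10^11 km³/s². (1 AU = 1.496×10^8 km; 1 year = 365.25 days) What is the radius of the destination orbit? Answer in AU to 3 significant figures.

r₂ = 3.21 AU

In km: r₁ = 0.611 × 1.496×10^8 = 9.14056×10^7 km.
Transfer time t = 1.32 years × 365.25 × 86400 s = 4.1656032×10^7 s, and t = π√(a_t³/μ).
So a_t = (μ t²/π²)^(1/3) = (1.327×10^11 × (4.1656032×10^7)² / π²)^(1/3) = 2.8574×10^8 km.
Since a_t = (r₁ + r₂)/2, r₂ = 2a_t − r₁ = 2×2.8574×10^8 − 9.14056×10^7 = 4.800744×10^8 km.
In AU: r₂ = 4.800744×10^8 / 1.496×10^8 = 3.21 AU.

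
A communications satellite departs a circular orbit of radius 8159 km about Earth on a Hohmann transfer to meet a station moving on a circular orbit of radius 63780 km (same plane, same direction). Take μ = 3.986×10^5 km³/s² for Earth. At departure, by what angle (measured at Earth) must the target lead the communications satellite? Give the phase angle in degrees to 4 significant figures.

Semi-major axis of the transfer orbit: a_t = (8159 + 63780)/2 = 35969.5 km.
Transfer time t = π√(a_t³/μ) = 33946 s.
Target angular speed ω₂ = √(μ/r₂³) = 3.9196×10^-5 rad/s.
Angle swept by the target during transfer: ω₂·t = 1.3305 rad = 76.23°.
The communications satellite traverses 180° on the transfer ellipse, so the target must lead by 180° − 76.23° = 103.8°.

φ = 103.8°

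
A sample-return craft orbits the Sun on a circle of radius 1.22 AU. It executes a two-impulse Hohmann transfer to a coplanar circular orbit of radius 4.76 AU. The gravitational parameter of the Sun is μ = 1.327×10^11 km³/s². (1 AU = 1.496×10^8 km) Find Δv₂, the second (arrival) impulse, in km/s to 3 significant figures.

Δv₂ = 4.93 km/s

In km: r₁ = 1.22 × 1.496×10^8 = 1.82512×10^8 km; r₂ = 4.76 × 1.496×10^8 = 7.12096×10^8 km.
Transfer-ellipse semi-major axis a_t = (r₁ + r₂)/2 = (1.82512×10^8 + 7.12096×10^8)/2 = 4.47304×10^8 km.
Circular speed at r = 7.12096×10^8 km: v_c = √(μ/r) = 13.651 km/s.
Transfer-orbit speed at the same r (vis-viva, a = a_t): v_t = √[μ(2/r − 1/a_t)] = 8.7199 km/s.
Δv₂ = |v_t − v_c| = |8.7199 − 13.651| = 4.931 km/s.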